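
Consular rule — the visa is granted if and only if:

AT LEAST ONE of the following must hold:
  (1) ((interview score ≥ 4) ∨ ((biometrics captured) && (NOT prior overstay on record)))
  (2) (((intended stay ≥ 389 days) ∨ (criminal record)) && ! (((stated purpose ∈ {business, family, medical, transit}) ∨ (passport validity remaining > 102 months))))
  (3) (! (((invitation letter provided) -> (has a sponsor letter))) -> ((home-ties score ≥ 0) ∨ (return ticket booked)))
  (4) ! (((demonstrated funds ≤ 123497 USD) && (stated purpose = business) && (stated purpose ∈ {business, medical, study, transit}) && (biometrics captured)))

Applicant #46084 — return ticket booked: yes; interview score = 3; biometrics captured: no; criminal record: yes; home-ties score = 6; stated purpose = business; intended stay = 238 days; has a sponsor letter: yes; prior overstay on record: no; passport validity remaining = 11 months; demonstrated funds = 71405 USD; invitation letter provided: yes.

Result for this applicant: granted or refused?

Atomic conditions:
  interview score ≥ 4: 3 ≥ 4 is false
  biometrics captured: no → false
  NOT prior overstay on record: no → true
  intended stay ≥ 389 days: 238 ≥ 389 is false
  criminal record: yes → true
  stated purpose ∈ {business, family, medical, transit}: business is in the set → true
  passport validity remaining > 102 months: 11 > 102 is false
  invitation letter provided: yes → true
  has a sponsor letter: yes → true
  home-ties score ≥ 0: 6 ≥ 0 is true
  return ticket booked: yes → true
  demonstrated funds ≤ 123497 USD: 71405 ≤ 123497 is true
  stated purpose = business: business == business is true
  stated purpose ∈ {business, medical, study, transit}: business is in the set → true
Combine:
[1.2] false AND true = false
[1] false OR false = false
[2.1] false OR true = true
[2.2.1] true OR false = true
[2.2] NOT true = false
[2] true AND false = false
[3.1.1] true → true = true
[3.1] NOT true = false
[3.2] true OR true = true
[3] false → true (antecedent false ⇒ implication holds) = true
[4.1] true AND true AND true AND false = false
[4] NOT false = true
[root] false OR false OR true OR true = true
Overall: true → granted

Granted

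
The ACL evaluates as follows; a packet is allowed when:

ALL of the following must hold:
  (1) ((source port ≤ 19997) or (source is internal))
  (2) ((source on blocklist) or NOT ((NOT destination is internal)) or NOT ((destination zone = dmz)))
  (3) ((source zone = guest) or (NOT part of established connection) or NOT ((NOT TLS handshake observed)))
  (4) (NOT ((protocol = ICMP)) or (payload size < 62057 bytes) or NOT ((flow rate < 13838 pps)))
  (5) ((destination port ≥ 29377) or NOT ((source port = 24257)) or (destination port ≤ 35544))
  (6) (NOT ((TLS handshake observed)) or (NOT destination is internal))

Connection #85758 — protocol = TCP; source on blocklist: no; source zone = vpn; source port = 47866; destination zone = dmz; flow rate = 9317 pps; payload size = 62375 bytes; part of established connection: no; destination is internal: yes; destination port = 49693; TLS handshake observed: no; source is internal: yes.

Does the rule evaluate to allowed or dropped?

Atomic conditions:
  source port ≤ 19997: 47866 ≤ 19997 is false
  source is internal: yes → true
  source on blocklist: no → false
  NOT destination is internal: yes → false
  destination zone = dmz: dmz == dmz is true
  source zone = guest: vpn == guest is false
  NOT part of established connection: no → true
  NOT TLS handshake observed: no → true
  protocol = ICMP: TCP == ICMP is false
  payload size < 62057 bytes: 62375 < 62057 is false
  flow rate < 13838 pps: 9317 < 13838 is true
  destination port ≥ 29377: 49693 ≥ 29377 is true
  source port = 24257: 47866 == 24257 is false
  destination port ≤ 35544: 49693 ≤ 35544 is false
  TLS handshake observed: no → false
Combine:
[1] false OR true = true
[2.2] NOT false = true
[2.3] NOT true = false
[2] false OR true OR false = true
[3.3] NOT true = false
[3] false OR true OR false = true
[4.1] NOT false = true
[4.3] NOT true = false
[4] true OR false OR false = true
[5.2] NOT false = true
[5] true OR true OR false = true
[6.1] NOT false = true
[6] true OR false = true
[root] true AND true AND true AND true AND true AND true = true
Overall: true → allowed

Allowed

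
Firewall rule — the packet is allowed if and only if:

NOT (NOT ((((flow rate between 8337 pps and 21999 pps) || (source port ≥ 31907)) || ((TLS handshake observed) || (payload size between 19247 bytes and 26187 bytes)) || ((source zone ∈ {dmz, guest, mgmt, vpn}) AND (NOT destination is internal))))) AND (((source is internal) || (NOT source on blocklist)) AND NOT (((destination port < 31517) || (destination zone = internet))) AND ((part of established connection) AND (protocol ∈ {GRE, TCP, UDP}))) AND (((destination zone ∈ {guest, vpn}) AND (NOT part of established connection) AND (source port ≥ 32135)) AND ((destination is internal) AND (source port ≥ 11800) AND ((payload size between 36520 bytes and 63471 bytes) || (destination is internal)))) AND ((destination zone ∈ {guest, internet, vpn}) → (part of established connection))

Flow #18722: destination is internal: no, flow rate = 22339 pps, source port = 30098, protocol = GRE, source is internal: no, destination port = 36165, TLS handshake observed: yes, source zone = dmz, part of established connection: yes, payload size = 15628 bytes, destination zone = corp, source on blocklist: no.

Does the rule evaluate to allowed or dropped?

Atomic conditions:
  flow rate between 8337 pps and 21999 pps: 22339 in [8337, 21999] is false
  source port ≥ 31907: 30098 ≥ 31907 is false
  TLS handshake observed: yes → true
  payload size between 19247 bytes and 26187 bytes: 15628 in [19247, 26187] is false
  source zone ∈ {dmz, guest, mgmt, vpn}: dmz is in the set → true
  NOT destination is internal: no → true
  source is internal: no → false
  NOT source on blocklist: no → true
  destination port < 31517: 36165 < 31517 is false
  destination zone = internet: corp == internet is false
  part of established connection: yes → true
  protocol ∈ {GRE, TCP, UDP}: GRE is in the set → true
  destination zone ∈ {guest, vpn}: corp is not in the set → false
  NOT part of established connection: yes → false
  source port ≥ 32135: 30098 ≥ 32135 is false
  destination is internal: no → false
  source port ≥ 11800: 30098 ≥ 11800 is true
  payload size between 36520 bytes and 63471 bytes: 15628 in [36520, 63471] is false
  destination zone ∈ {guest, internet, vpn}: corp is not in the set → false
Combine:
[1.1.1.1] false OR false = false
[1.1.1.2] true OR false = true
[1.1.1.3] true AND true = true
[1.1.1] false OR true OR true = true
[1.1] NOT true = false
[1] NOT false = true
[2.1] false OR true = true
[2.2.1] false OR false = false
[2.2] NOT false = true
[2.3] true AND true = true
[2] true AND true AND true = true
[3.1] false AND false AND false = false
[3.2.3] false OR false = false
[3.2] false AND true AND false = false
[3] false AND false = false
[4] false → true (antecedent false ⇒ implication holds) = true
[root] true AND true AND false AND true = false
Overall: false → dropped

Dropped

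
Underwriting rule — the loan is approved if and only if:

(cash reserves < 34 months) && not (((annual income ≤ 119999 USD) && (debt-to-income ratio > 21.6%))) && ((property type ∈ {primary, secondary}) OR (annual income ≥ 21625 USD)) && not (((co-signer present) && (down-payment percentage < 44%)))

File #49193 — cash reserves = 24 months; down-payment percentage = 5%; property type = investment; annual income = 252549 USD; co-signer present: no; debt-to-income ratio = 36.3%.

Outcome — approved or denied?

Atomic conditions:
  cash reserves < 34 months: 24 < 34 is true
  annual income ≤ 119999 USD: 252549 ≤ 119999 is false
  debt-to-income ratio > 21.6%: 36.3 > 21.6 is true
  property type ∈ {primary, secondary}: investment is not in the set → false
  annual income ≥ 21625 USD: 252549 ≥ 21625 is true
  co-signer present: no → false
  down-payment percentage < 44%: 5 < 44 is true
Combine:
[2.1] false AND true = false
[2] NOT false = true
[3] false OR true = true
[4.1] false AND true = false
[4] NOT false = true
[root] true AND true AND true AND true = true
Overall: true → approved

Approved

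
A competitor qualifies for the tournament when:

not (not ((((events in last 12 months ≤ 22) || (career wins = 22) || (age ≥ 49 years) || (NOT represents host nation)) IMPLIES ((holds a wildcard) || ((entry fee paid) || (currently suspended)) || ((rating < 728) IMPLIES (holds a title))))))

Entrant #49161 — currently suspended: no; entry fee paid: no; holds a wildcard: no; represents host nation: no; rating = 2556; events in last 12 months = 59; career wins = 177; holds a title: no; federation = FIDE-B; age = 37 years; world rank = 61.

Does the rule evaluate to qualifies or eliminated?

Qualifies

Atomic conditions:
  events in last 12 months ≤ 22: 59 ≤ 22 is false
  career wins = 22: 177 == 22 is false
  age ≥ 49 years: 37 ≥ 49 is false
  NOT represents host nation: no → true
  holds a wildcard: no → false
  entry fee paid: no → false
  currently suspended: no → false
  rating < 728: 2556 < 728 is false
  holds a title: no → false
Combine:
[1.1.1] false OR false OR false OR true = true
[1.1.2.2] false OR false = false
[1.1.2.3] false → false (antecedent false ⇒ implication holds) = true
[1.1.2] false OR false OR true = true
[1.1] true → true = true
[1] NOT true = false
[root] NOT false = true
Overall: true → qualifies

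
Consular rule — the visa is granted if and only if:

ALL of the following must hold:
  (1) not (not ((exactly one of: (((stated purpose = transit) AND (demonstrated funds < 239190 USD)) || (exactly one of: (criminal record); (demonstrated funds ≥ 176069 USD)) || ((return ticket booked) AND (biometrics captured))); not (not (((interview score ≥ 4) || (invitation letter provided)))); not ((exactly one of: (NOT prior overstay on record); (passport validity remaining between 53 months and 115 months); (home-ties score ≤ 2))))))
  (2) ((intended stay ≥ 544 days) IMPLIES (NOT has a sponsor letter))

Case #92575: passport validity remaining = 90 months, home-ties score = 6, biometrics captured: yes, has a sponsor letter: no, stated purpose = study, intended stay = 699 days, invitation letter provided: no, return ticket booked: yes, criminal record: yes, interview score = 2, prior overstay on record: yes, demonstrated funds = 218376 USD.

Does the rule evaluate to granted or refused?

Atomic conditions:
  stated purpose = transit: study == transit is false
  demonstrated funds < 239190 USD: 218376 < 239190 is true
  criminal record: yes → true
  demonstrated funds ≥ 176069 USD: 218376 ≥ 176069 is true
  return ticket booked: yes → true
  biometrics captured: yes → true
  interview score ≥ 4: 2 ≥ 4 is false
  invitation letter provided: no → false
  NOT prior overstay on record: yes → false
  passport validity remaining between 53 months and 115 months: 90 in [53, 115] is true
  home-ties score ≤ 2: 6 ≤ 2 is false
  intended stay ≥ 544 days: 699 ≥ 544 is true
  NOT has a sponsor letter: no → true
Combine:
[1.1.1.1.1] false AND true = false
[1.1.1.1.2] exactly-one(true, true) = false
[1.1.1.1.3] true AND true = true
[1.1.1.1] false OR false OR true = true
[1.1.1.2.1.1] false OR false = false
[1.1.1.2.1] NOT false = true
[1.1.1.2] NOT true = false
[1.1.1.3.1] exactly-one(false, true, false) = true
[1.1.1.3] NOT true = false
[1.1.1] exactly-one(true, false, false) = true
[1.1] NOT true = false
[1] NOT false = true
[2] true → true = true
[root] true AND true = true
Overall: true → granted

Granted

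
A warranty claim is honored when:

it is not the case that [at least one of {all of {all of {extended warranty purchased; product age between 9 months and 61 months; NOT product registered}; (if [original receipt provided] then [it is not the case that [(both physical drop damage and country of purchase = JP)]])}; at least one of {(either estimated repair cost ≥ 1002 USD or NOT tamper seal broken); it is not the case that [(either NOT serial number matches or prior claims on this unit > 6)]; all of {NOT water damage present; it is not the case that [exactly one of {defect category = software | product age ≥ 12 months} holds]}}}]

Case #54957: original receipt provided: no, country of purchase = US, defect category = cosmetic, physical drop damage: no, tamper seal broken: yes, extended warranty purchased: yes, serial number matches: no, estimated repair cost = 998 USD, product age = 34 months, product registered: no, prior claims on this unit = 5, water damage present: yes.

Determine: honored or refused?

Atomic conditions:
  extended warranty purchased: yes → true
  product age between 9 months and 61 months: 34 in [9, 61] is true
  NOT product registered: no → true
  original receipt provided: no → false
  physical drop damage: no → false
  country of purchase = JP: US == JP is false
  estimated repair cost ≥ 1002 USD: 998 ≥ 1002 is false
  NOT tamper seal broken: yes → false
  NOT serial number matches: no → true
  prior claims on this unit > 6: 5 > 6 is false
  NOT water damage present: yes → false
  defect category = software: cosmetic == software is false
  product age ≥ 12 months: 34 ≥ 12 is true
Combine:
[1.1.1] true AND true AND true = true
[1.1.2.2.1] false AND false = false
[1.1.2.2] NOT false = true
[1.1.2] false → true (antecedent false ⇒ implication holds) = true
[1.1] true AND true = true
[1.2.1] false OR false = false
[1.2.2.1] true OR false = true
[1.2.2] NOT true = false
[1.2.3.2.1] exactly-one(false, true) = true
[1.2.3.2] NOT true = false
[1.2.3] false AND false = false
[1.2] false OR false OR false = false
[1] true OR false = true
[root] NOT true = false
Overall: false → refused

Refused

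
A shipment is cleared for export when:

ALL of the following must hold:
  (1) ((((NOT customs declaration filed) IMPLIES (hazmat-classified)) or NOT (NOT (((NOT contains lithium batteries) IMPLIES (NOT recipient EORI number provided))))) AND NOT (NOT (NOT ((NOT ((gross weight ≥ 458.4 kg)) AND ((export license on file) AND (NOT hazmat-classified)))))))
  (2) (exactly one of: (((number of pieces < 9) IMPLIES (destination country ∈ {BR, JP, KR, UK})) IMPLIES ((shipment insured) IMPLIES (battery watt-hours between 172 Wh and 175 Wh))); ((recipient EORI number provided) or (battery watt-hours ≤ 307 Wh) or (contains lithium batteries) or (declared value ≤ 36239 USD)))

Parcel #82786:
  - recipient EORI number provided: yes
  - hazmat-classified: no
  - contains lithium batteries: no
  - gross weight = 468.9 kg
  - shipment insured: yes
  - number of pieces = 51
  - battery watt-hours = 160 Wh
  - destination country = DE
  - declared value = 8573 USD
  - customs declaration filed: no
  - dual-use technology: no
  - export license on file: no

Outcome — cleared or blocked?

Atomic conditions:
  NOT customs declaration filed: no → true
  hazmat-classified: no → false
  NOT contains lithium batteries: no → true
  NOT recipient EORI number provided: yes → false
  gross weight ≥ 458.4 kg: 468.9 ≥ 458.4 is true
  export license on file: no → false
  NOT hazmat-classified: no → true
  number of pieces < 9: 51 < 9 is false
  destination country ∈ {BR, JP, KR, UK}: DE is not in the set → false
  shipment insured: yes → true
  battery watt-hours between 172 Wh and 175 Wh: 160 in [172, 175] is false
  recipient EORI number provided: yes → true
  battery watt-hours ≤ 307 Wh: 160 ≤ 307 is true
  contains lithium batteries: no → false
  declared value ≤ 36239 USD: 8573 ≤ 36239 is true
Combine:
[1.1.1] true → false = false
[1.1.2.1.1] true → false = false
[1.1.2.1] NOT false = true
[1.1.2] NOT true = false
[1.1] false OR false = false
[1.2.1.1.1.1] NOT true = false
[1.2.1.1.1.2] false AND true = false
[1.2.1.1.1] false AND false = false
[1.2.1.1] NOT false = true
[1.2.1] NOT true = false
[1.2] NOT false = true
[1] false AND true = false
[2.1.1] false → false (antecedent false ⇒ implication holds) = true
[2.1.2] true → false = false
[2.1] true → false = false
[2.2] true OR true OR false OR true = true
[2] exactly-one(false, true) = true
[root] false AND true = false
Overall: false → blocked

Blocked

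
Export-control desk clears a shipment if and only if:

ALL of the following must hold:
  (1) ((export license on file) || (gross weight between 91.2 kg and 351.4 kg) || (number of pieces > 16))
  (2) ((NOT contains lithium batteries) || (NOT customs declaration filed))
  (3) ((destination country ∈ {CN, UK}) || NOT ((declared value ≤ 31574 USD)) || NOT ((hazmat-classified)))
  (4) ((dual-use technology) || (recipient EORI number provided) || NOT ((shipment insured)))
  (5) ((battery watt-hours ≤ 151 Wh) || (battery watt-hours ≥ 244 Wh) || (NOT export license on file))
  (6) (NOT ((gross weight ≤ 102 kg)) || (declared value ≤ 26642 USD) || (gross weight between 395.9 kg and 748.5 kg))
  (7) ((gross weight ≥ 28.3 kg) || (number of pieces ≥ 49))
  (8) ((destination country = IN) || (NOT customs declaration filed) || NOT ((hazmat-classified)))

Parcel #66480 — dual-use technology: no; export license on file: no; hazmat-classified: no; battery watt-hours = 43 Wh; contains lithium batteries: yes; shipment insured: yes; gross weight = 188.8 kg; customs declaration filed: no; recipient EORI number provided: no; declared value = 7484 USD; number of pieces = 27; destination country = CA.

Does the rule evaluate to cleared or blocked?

Blocked

Atomic conditions:
  export license on file: no → false
  gross weight between 91.2 kg and 351.4 kg: 188.8 in [91.2, 351.4] is true
  number of pieces > 16: 27 > 16 is true
  NOT contains lithium batteries: yes → false
  NOT customs declaration filed: no → true
  destination country ∈ {CN, UK}: CA is not in the set → false
  declared value ≤ 31574 USD: 7484 ≤ 31574 is true
  hazmat-classified: no → false
  dual-use technology: no → false
  recipient EORI number provided: no → false
  shipment insured: yes → true
  battery watt-hours ≤ 151 Wh: 43 ≤ 151 is true
  battery watt-hours ≥ 244 Wh: 43 ≥ 244 is false
  NOT export license on file: no → true
  gross weight ≤ 102 kg: 188.8 ≤ 102 is false
  declared value ≤ 26642 USD: 7484 ≤ 26642 is true
  gross weight between 395.9 kg and 748.5 kg: 188.8 in [395.9, 748.5] is false
  gross weight ≥ 28.3 kg: 188.8 ≥ 28.3 is true
  number of pieces ≥ 49: 27 ≥ 49 is false
  destination country = IN: CA == IN is false
Combine:
[1] false OR true OR true = true
[2] false OR true = true
[3.2] NOT true = false
[3.3] NOT false = true
[3] false OR false OR true = true
[4.3] NOT true = false
[4] false OR false OR false = false
[5] true OR false OR true = true
[6.1] NOT false = true
[6] true OR true OR false = true
[7] true OR false = true
[8.3] NOT false = true
[8] false OR true OR true = true
[root] true AND true AND true AND false AND true AND true AND true AND true = false
Overall: false → blocked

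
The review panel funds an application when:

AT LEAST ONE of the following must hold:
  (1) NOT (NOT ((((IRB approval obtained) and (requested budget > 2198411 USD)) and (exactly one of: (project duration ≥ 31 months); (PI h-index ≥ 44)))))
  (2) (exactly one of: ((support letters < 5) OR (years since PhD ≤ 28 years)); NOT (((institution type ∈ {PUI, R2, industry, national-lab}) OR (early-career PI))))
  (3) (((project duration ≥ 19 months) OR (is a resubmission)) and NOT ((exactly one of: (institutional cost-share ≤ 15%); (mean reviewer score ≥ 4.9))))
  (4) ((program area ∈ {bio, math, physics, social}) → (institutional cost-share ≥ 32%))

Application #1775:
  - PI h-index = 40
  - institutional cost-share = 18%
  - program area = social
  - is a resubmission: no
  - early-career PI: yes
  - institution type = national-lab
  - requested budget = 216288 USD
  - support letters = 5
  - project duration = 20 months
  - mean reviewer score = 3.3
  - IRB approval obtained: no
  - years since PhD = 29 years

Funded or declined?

Atomic conditions:
  IRB approval obtained: no → false
  requested budget > 2198411 USD: 216288 > 2198411 is false
  project duration ≥ 31 months: 20 ≥ 31 is false
  PI h-index ≥ 44: 40 ≥ 44 is false
  support letters < 5: 5 < 5 is false
  years since PhD ≤ 28 years: 29 ≤ 28 is false
  institution type ∈ {PUI, R2, industry, national-lab}: national-lab is in the set → true
  early-career PI: yes → true
  project duration ≥ 19 months: 20 ≥ 19 is true
  is a resubmission: no → false
  institutional cost-share ≤ 15%: 18 ≤ 15 is false
  mean reviewer score ≥ 4.9: 3.3 ≥ 4.9 is false
  program area ∈ {bio, math, physics, social}: social is in the set → true
  institutional cost-share ≥ 32%: 18 ≥ 32 is false
Combine:
[1.1.1.1] false AND false = false
[1.1.1.2] exactly-one(false, false) = false
[1.1.1] false AND false = false
[1.1] NOT false = true
[1] NOT true = false
[2.1] false OR false = false
[2.2.1] true OR true = true
[2.2] NOT true = false
[2] exactly-one(false, false) = false
[3.1] true OR false = true
[3.2.1] exactly-one(false, false) = false
[3.2] NOT false = true
[3] true AND true = true
[4] true → false = false
[root] false OR false OR true OR false = true
Overall: true → funded

Funded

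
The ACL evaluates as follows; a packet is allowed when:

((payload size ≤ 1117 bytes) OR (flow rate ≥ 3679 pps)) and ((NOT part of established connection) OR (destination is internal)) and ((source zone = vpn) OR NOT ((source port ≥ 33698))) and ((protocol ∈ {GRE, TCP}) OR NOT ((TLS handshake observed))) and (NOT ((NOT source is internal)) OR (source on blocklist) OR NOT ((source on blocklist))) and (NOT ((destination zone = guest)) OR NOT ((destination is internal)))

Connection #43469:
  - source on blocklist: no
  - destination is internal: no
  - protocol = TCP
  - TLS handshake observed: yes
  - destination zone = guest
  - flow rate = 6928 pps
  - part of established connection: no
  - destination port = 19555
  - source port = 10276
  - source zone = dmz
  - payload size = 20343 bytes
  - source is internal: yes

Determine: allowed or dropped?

Allowed

Atomic conditions:
  payload size ≤ 1117 bytes: 20343 ≤ 1117 is false
  flow rate ≥ 3679 pps: 6928 ≥ 3679 is true
  NOT part of established connection: no → true
  destination is internal: no → false
  source zone = vpn: dmz == vpn is false
  source port ≥ 33698: 10276 ≥ 33698 is false
  protocol ∈ {GRE, TCP}: TCP is in the set → true
  TLS handshake observed: yes → true
  NOT source is internal: yes → false
  source on blocklist: no → false
  destination zone = guest: guest == guest is true
Combine:
[1] false OR true = true
[2] true OR false = true
[3.2] NOT false = true
[3] false OR true = true
[4.2] NOT true = false
[4] true OR false = true
[5.1] NOT false = true
[5.3] NOT false = true
[5] true OR false OR true = true
[6.1] NOT true = false
[6.2] NOT false = true
[6] false OR true = true
[root] true AND true AND true AND true AND true AND true = true
Overall: true → allowed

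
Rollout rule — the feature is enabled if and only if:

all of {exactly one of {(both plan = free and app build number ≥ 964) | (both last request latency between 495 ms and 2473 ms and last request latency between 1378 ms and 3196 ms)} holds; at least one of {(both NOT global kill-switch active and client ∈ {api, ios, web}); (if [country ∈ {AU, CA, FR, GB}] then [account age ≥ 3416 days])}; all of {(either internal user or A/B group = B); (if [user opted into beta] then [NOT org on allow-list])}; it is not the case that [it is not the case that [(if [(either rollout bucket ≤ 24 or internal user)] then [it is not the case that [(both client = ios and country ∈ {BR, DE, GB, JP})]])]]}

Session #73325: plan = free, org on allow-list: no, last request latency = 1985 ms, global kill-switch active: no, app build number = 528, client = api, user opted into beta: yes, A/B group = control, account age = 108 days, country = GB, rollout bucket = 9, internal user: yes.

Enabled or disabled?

Atomic conditions:
  plan = free: free == free is true
  app build number ≥ 964: 528 ≥ 964 is false
  last request latency between 495 ms and 2473 ms: 1985 in [495, 2473] is true
  last request latency between 1378 ms and 3196 ms: 1985 in [1378, 3196] is true
  NOT global kill-switch active: no → true
  client ∈ {api, ios, web}: api is in the set → true
  country ∈ {AU, CA, FR, GB}: GB is in the set → true
  account age ≥ 3416 days: 108 ≥ 3416 is false
  internal user: yes → true
  A/B group = B: control == B is false
  user opted into beta: yes → true
  NOT org on allow-list: no → true
  rollout bucket ≤ 24: 9 ≤ 24 is true
  client = ios: api == ios is false
  country ∈ {BR, DE, GB, JP}: GB is in the set → true
Combine:
[1.1] true AND false = false
[1.2] true AND true = true
[1] exactly-one(false, true) = true
[2.1] true AND true = true
[2.2] true → false = false
[2] true OR false = true
[3.1] true OR false = true
[3.2] true → true = true
[3] true AND true = true
[4.1.1.1] true OR true = true
[4.1.1.2.1] false AND true = false
[4.1.1.2] NOT false = true
[4.1.1] true → true = true
[4.1] NOT true = false
[4] NOT false = true
[root] true AND true AND true AND true = true
Overall: true → enabled

Enabled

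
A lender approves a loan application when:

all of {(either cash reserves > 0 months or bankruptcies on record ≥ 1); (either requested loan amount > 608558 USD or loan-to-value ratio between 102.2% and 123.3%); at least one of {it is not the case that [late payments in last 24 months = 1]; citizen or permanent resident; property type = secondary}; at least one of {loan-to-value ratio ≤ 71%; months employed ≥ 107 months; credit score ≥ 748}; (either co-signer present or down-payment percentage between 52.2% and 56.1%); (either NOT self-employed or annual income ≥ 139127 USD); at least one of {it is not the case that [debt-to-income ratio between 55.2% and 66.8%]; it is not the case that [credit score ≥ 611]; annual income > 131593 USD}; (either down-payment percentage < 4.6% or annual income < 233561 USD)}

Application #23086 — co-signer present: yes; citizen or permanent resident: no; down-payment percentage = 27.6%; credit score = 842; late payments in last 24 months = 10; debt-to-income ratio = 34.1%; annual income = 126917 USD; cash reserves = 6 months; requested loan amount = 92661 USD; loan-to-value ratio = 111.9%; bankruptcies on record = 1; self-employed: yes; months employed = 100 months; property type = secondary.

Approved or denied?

Atomic conditions:
  cash reserves > 0 months: 6 > 0 is true
  bankruptcies on record ≥ 1: 1 ≥ 1 is true
  requested loan amount > 608558 USD: 92661 > 608558 is false
  loan-to-value ratio between 102.2% and 123.3%: 111.9 in [102.2, 123.3] is true
  late payments in last 24 months = 1: 10 == 1 is false
  citizen or permanent resident: no → false
  property type = secondary: secondary == secondary is true
  loan-to-value ratio ≤ 71%: 111.9 ≤ 71 is false
  months employed ≥ 107 months: 100 ≥ 107 is false
  credit score ≥ 748: 842 ≥ 748 is true
  co-signer present: yes → true
  down-payment percentage between 52.2% and 56.1%: 27.6 in [52.2, 56.1] is false
  NOT self-employed: yes → false
  annual income ≥ 139127 USD: 126917 ≥ 139127 is false
  debt-to-income ratio between 55.2% and 66.8%: 34.1 in [55.2, 66.8] is false
  credit score ≥ 611: 842 ≥ 611 is true
  annual income > 131593 USD: 126917 > 131593 is false
  down-payment percentage < 4.6%: 27.6 < 4.6 is false
  annual income < 233561 USD: 126917 < 233561 is true
Combine:
[1] true OR true = true
[2] false OR true = true
[3.1] NOT false = true
[3] true OR false OR true = true
[4] false OR false OR true = true
[5] true OR false = true
[6] false OR false = false
[7.1] NOT false = true
[7.2] NOT true = false
[7] true OR false OR false = true
[8] false OR true = true
[root] true AND true AND true AND true AND true AND false AND true AND true = false
Overall: false → denied

Denied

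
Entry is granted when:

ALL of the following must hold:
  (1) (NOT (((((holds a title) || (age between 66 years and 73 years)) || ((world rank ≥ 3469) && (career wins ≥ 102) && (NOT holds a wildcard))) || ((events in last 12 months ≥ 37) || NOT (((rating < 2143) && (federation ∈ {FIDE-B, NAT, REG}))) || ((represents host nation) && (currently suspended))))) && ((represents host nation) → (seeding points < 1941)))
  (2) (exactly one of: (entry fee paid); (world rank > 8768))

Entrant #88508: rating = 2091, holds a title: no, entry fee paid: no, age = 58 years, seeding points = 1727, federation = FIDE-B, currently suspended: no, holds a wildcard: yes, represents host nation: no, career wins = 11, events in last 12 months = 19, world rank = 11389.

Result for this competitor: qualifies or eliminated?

Qualifies

Atomic conditions:
  holds a title: no → false
  age between 66 years and 73 years: 58 in [66, 73] is false
  world rank ≥ 3469: 11389 ≥ 3469 is true
  career wins ≥ 102: 11 ≥ 102 is false
  NOT holds a wildcard: yes → false
  events in last 12 months ≥ 37: 19 ≥ 37 is false
  rating < 2143: 2091 < 2143 is true
  federation ∈ {FIDE-B, NAT, REG}: FIDE-B is in the set → true
  represents host nation: no → false
  currently suspended: no → false
  seeding points < 1941: 1727 < 1941 is true
  entry fee paid: no → false
  world rank > 8768: 11389 > 8768 is true
Combine:
[1.1.1.1.1] false OR false = false
[1.1.1.1.2] true AND false AND false = false
[1.1.1.1] false OR false = false
[1.1.1.2.2.1] true AND true = true
[1.1.1.2.2] NOT true = false
[1.1.1.2.3] false AND false = false
[1.1.1.2] false OR false OR false = false
[1.1.1] false OR false = false
[1.1] NOT false = true
[1.2] false → true (antecedent false ⇒ implication holds) = true
[1] true AND true = true
[2] exactly-one(false, true) = true
[root] true AND true = true
Overall: true → qualifies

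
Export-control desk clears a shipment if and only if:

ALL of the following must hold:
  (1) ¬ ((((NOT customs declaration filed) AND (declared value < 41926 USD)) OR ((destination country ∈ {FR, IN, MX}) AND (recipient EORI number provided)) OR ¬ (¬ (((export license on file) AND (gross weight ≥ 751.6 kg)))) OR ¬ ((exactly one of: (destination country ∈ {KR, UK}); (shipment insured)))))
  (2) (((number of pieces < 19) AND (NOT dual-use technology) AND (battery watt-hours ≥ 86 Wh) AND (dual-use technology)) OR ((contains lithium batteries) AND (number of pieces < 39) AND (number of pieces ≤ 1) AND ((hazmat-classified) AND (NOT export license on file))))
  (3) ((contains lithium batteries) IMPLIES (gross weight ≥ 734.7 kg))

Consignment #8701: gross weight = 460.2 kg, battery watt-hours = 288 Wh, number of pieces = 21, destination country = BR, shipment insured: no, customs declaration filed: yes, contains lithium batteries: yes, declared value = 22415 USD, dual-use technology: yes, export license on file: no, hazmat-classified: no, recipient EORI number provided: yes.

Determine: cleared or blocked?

Blocked

Atomic conditions:
  NOT customs declaration filed: yes → false
  declared value < 41926 USD: 22415 < 41926 is true
  destination country ∈ {FR, IN, MX}: BR is not in the set → false
  recipient EORI number provided: yes → true
  export license on file: no → false
  gross weight ≥ 751.6 kg: 460.2 ≥ 751.6 is false
  destination country ∈ {KR, UK}: BR is not in the set → false
  shipment insured: no → false
  number of pieces < 19: 21 < 19 is false
  NOT dual-use technology: yes → false
  battery watt-hours ≥ 86 Wh: 288 ≥ 86 is true
  dual-use technology: yes → true
  contains lithium batteries: yes → true
  number of pieces < 39: 21 < 39 is true
  number of pieces ≤ 1: 21 ≤ 1 is false
  hazmat-classified: no → false
  NOT export license on file: no → true
  gross weight ≥ 734.7 kg: 460.2 ≥ 734.7 is false
Combine:
[1.1.1] false AND true = false
[1.1.2] false AND true = false
[1.1.3.1.1] false AND false = false
[1.1.3.1] NOT false = true
[1.1.3] NOT true = false
[1.1.4.1] exactly-one(false, false) = false
[1.1.4] NOT false = true
[1.1] false OR false OR false OR true = true
[1] NOT true = false
[2.1] false AND false AND true AND true = false
[2.2.4] false AND true = false
[2.2] true AND true AND false AND false = false
[2] false OR false = false
[3] true → false = false
[root] false AND false AND false = false
Overall: false → blocked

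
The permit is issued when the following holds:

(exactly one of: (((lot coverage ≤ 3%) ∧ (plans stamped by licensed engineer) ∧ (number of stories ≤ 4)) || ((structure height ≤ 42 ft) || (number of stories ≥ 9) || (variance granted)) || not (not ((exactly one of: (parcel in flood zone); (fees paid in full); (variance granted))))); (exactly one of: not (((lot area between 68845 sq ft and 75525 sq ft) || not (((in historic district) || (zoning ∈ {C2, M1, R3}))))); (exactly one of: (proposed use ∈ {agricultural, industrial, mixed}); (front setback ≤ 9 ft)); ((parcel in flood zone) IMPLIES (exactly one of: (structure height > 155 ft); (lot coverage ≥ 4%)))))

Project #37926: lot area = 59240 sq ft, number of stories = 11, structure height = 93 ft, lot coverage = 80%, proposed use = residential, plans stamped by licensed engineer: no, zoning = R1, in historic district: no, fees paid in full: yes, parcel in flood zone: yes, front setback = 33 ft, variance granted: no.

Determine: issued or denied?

Denied

Atomic conditions:
  lot coverage ≤ 3%: 80 ≤ 3 is false
  plans stamped by licensed engineer: no → false
  number of stories ≤ 4: 11 ≤ 4 is false
  structure height ≤ 42 ft: 93 ≤ 42 is false
  number of stories ≥ 9: 11 ≥ 9 is true
  variance granted: no → false
  parcel in flood zone: yes → true
  fees paid in full: yes → true
  lot area between 68845 sq ft and 75525 sq ft: 59240 in [68845, 75525] is false
  in historic district: no → false
  zoning ∈ {C2, M1, R3}: R1 is not in the set → false
  proposed use ∈ {agricultural, industrial, mixed}: residential is not in the set → false
  front setback ≤ 9 ft: 33 ≤ 9 is false
  structure height > 155 ft: 93 > 155 is false
  lot coverage ≥ 4%: 80 ≥ 4 is true
Combine:
[1.1] false AND false AND false = false
[1.2] false OR true OR false = true
[1.3.1.1] exactly-one(true, true, false) = false
[1.3.1] NOT false = true
[1.3] NOT true = false
[1] false OR true OR false = true
[2.1.1.2.1] false OR false = false
[2.1.1.2] NOT false = true
[2.1.1] false OR true = true
[2.1] NOT true = false
[2.2] exactly-one(false, false) = false
[2.3.2] exactly-one(false, true) = true
[2.3] true → true = true
[2] exactly-one(false, false, true) = true
[root] exactly-one(true, true) = false
Overall: false → denied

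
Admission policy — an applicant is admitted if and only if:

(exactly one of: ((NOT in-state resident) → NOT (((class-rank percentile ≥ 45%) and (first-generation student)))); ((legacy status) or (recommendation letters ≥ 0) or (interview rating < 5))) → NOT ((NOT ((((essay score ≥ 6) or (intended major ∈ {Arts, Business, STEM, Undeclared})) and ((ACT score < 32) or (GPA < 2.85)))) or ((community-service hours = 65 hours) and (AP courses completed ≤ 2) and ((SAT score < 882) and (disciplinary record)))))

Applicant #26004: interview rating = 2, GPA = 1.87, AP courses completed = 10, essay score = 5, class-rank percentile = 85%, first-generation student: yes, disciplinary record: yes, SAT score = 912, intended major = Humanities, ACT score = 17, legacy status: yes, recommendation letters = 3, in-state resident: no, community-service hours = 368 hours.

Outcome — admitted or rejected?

Rejected

Atomic conditions:
  NOT in-state resident: no → true
  class-rank percentile ≥ 45%: 85 ≥ 45 is true
  first-generation student: yes → true
  legacy status: yes → true
  recommendation letters ≥ 0: 3 ≥ 0 is true
  interview rating < 5: 2 < 5 is true
  essay score ≥ 6: 5 ≥ 6 is false
  intended major ∈ {Arts, Business, STEM, Undeclared}: Humanities is not in the set → false
  ACT score < 32: 17 < 32 is true
  GPA < 2.85: 1.87 < 2.85 is true
  community-service hours = 65 hours: 368 == 65 is false
  AP courses completed ≤ 2: 10 ≤ 2 is false
  SAT score < 882: 912 < 882 is false
  disciplinary record: yes → true
Combine:
[1.1.2.1] true AND true = true
[1.1.2] NOT true = false
[1.1] true → false = false
[1.2] true OR true OR true = true
[1] exactly-one(false, true) = true
[2.1.1.1.1] false OR false = false
[2.1.1.1.2] true OR true = true
[2.1.1.1] false AND true = false
[2.1.1] NOT false = true
[2.1.2.3] false AND true = false
[2.1.2] false AND false AND false = false
[2.1] true OR false = true
[2] NOT true = false
[root] true → false = false
Overall: false → rejected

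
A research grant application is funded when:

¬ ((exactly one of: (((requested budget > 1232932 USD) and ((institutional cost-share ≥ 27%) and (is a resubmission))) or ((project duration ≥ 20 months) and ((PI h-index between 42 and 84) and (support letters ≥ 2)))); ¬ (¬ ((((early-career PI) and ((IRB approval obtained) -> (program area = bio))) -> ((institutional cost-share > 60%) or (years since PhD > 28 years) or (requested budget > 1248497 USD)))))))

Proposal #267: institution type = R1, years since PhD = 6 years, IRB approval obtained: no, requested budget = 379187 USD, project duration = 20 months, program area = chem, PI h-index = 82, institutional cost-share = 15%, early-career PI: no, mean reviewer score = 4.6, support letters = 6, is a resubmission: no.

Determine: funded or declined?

Atomic conditions:
  requested budget > 1232932 USD: 379187 > 1232932 is false
  institutional cost-share ≥ 27%: 15 ≥ 27 is false
  is a resubmission: no → false
  project duration ≥ 20 months: 20 ≥ 20 is true
  PI h-index between 42 and 84: 82 in [42, 84] is true
  support letters ≥ 2: 6 ≥ 2 is true
  early-career PI: no → false
  IRB approval obtained: no → false
  program area = bio: chem == bio is false
  institutional cost-share > 60%: 15 > 60 is false
  years since PhD > 28 years: 6 > 28 is false
  requested budget > 1248497 USD: 379187 > 1248497 is false
Combine:
[1.1.1.2] false AND false = false
[1.1.1] false AND false = false
[1.1.2.2] true AND true = true
[1.1.2] true AND true = true
[1.1] false OR true = true
[1.2.1.1.1.2] false → false (antecedent false ⇒ implication holds) = true
[1.2.1.1.1] false AND true = false
[1.2.1.1.2] false OR false OR false = false
[1.2.1.1] false → false (antecedent false ⇒ implication holds) = true
[1.2.1] NOT true = false
[1.2] NOT false = true
[1] exactly-one(true, true) = false
[root] NOT false = true
Overall: true → funded

Funded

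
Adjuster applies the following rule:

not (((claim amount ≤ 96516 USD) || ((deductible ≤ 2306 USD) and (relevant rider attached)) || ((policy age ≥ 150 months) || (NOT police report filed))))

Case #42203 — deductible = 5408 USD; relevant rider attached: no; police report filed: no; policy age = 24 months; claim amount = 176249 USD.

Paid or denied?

Atomic conditions:
  claim amount ≤ 96516 USD: 176249 ≤ 96516 is false
  deductible ≤ 2306 USD: 5408 ≤ 2306 is false
  relevant rider attached: no → false
  policy age ≥ 150 months: 24 ≥ 150 is false
  NOT police report filed: no → true
Combine:
[1.2] false AND false = false
[1.3] false OR true = true
[1] false OR false OR true = true
[root] NOT true = false
Overall: false → denied

Denied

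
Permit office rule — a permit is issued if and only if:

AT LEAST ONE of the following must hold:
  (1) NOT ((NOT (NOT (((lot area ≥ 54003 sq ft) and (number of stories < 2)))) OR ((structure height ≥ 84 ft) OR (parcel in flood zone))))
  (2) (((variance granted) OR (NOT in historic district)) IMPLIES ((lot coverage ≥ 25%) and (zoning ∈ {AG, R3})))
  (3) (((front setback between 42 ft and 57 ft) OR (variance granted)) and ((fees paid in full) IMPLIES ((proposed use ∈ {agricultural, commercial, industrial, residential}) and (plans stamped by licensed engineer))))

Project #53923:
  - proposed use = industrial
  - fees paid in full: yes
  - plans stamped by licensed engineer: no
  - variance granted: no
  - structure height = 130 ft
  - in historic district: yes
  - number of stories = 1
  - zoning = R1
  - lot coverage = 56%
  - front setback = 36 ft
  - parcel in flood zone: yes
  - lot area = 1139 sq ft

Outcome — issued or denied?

Atomic conditions:
  lot area ≥ 54003 sq ft: 1139 ≥ 54003 is false
  number of stories < 2: 1 < 2 is true
  structure height ≥ 84 ft: 130 ≥ 84 is true
  parcel in flood zone: yes → true
  variance granted: no → false
  NOT in historic district: yes → false
  lot coverage ≥ 25%: 56 ≥ 25 is true
  zoning ∈ {AG, R3}: R1 is not in the set → false
  front setback between 42 ft and 57 ft: 36 in [42, 57] is false
  fees paid in full: yes → true
  proposed use ∈ {agricultural, commercial, industrial, residential}: industrial is in the set → true
  plans stamped by licensed engineer: no → false
Combine:
[1.1.1.1.1] false AND true = false
[1.1.1.1] NOT false = true
[1.1.1] NOT true = false
[1.1.2] true OR true = true
[1.1] false OR true = true
[1] NOT true = false
[2.1] false OR false = false
[2.2] true AND false = false
[2] false → false (antecedent false ⇒ implication holds) = true
[3.1] false OR false = false
[3.2.2] true AND false = false
[3.2] true → false = false
[3] false AND false = false
[root] false OR true OR false = true
Overall: true → issued

Issued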